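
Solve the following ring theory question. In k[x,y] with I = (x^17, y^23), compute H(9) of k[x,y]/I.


k[x,y], I = (x^17, y^23), d = 9
Need i < 17 and d-i < 23.
Range: 0 <= i <= 9.
H(9) = 10


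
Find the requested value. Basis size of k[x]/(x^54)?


Basis: 1,x,...,x^53
dim=54


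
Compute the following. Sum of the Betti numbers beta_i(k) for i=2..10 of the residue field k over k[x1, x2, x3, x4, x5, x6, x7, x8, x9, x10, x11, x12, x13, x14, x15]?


Koszul resolution: beta_i(k)=C(n,i), n=15
C(15,2)=105, C(15,3)=455, C(15,4)=1365, C(15,5)=3003, C(15,6)=5005, C(15,7)=6435, C(15,8)=6435, C(15,9)=5005, C(15,10)=3003
Sum=30811


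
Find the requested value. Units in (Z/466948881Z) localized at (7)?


Local ring = Z/5764801Z.
phi(5764801) = 7^7*(7-1) = 4941258


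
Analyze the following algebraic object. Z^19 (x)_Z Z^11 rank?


rank(M(x)N) = rank(M)*rank(N)
19*11 = 209


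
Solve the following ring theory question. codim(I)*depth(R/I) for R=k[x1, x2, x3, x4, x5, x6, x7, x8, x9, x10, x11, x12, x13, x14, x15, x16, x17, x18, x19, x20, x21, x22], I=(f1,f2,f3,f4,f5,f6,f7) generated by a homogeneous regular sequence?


codim=7, depth=dim(R/I)=22-7=15
Product=7*15=105


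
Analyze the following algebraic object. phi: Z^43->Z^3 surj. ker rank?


rank(ker) = 43-3 = 40


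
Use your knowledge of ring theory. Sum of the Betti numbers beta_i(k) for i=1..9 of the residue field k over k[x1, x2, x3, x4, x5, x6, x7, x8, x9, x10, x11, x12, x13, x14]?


Koszul resolution: beta_i(k)=C(n,i), n=14
C(14,1)=14, C(14,2)=91, C(14,3)=364, C(14,4)=1001, C(14,5)=2002, C(14,6)=3003, C(14,7)=3432, C(14,8)=3003, C(14,9)=2002
Sum=14912


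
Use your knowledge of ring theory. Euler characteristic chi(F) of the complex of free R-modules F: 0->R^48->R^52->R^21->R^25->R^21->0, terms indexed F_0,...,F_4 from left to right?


chi = sum (-1)^i * rank:
(-1)^0*48=48
(-1)^1*52=-52
(-1)^2*21=21
(-1)^3*25=-25
(-1)^4*21=21
chi=13


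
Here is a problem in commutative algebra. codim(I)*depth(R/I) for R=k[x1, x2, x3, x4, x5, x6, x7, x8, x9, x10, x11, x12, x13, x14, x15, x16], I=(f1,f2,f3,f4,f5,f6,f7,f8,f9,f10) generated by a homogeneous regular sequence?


codim=10, depth=dim(R/I)=16-10=6
Product=10*6=60


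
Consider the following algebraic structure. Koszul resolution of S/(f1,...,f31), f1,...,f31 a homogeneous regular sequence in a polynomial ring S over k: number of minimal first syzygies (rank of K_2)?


Regular sequence => Koszul complex is the minimal free resolution.
Syz_1 minimally generated by Koszul relations f_i*e_j - f_j*e_i (i<j): mu(Syz_1) = beta_2 = C(m,2) = m(m-1)/2
m=31
31*30/2 = 465


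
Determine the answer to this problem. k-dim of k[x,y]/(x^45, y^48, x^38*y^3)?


k[x,y]/I, I = (x^45, y^48, x^38*y^3)
Rect: 45x48=2160. Corner: (45-38)x(48-3)=315.
dim = 2160-315 = 1845


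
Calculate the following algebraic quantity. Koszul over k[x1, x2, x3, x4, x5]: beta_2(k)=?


C(n,i)=C(5,2)=10


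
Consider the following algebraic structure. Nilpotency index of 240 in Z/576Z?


240^k mod 576:
k=1: 240
k=2: 0
First zero at k = 2


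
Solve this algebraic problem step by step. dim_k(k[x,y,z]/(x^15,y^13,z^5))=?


Basis: x^iy^jz^k, i<15,j<13,k<5
15*13*5=975


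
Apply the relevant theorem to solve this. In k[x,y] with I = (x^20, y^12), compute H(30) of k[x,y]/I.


k[x,y], I = (x^20, y^12), d = 30
Need i < 20 and d-i < 12.
Range: 19 <= i <= 19.
H(30) = 1


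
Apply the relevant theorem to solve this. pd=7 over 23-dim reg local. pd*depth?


pd+depth=23
depth=23-7=16
pd*depth=7*16=112


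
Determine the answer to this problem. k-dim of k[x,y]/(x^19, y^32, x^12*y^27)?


k[x,y]/I, I = (x^19, y^32, x^12*y^27)
Rect: 19x32=608. Corner: (19-12)x(32-27)=35.
dim = 608-35 = 573


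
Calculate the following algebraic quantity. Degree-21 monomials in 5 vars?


C(d+n-1,n-1)=C(25,4)=12650


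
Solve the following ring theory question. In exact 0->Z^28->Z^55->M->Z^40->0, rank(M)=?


Alt sum=0:
(-1)^0*28 + (-1)^1*55 + (-1)^2*? + (-1)^3*40=0
rank(M)=67


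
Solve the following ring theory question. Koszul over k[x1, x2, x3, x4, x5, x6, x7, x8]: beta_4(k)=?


C(n,i)=C(8,4)=70


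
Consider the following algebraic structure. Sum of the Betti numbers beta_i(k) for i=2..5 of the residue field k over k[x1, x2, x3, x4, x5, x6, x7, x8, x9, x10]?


Koszul resolution: beta_i(k)=C(n,i), n=10
C(10,2)=45, C(10,3)=120, C(10,4)=210, C(10,5)=252
Sum=627


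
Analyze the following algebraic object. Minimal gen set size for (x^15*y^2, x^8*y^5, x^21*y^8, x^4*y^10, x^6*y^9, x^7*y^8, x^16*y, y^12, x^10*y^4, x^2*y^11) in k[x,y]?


Remove redundant (divisible by others).
x^21*y^8 redundant.
Min: x^16*y, x^15*y^2, x^10*y^4, x^8*y^5, x^7*y^8, x^6*y^9, x^4*y^10, x^2*y^11, y^12
Count=9


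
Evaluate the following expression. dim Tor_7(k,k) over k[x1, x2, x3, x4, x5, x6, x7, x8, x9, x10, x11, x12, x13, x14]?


Koszul: C(n,i)=C(14,7)=3432


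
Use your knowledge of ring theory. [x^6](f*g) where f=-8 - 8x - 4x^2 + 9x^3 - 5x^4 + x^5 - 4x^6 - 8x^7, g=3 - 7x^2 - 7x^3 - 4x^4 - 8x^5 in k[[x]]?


[x^6] = sum a_i*b_j, i+j=6
  -8*-8=64
  -4*-4=16
  9*-7=-63
  -5*-7=35
  -4*3=-12
Sum=40


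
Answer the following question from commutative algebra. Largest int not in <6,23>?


gcd(6,23)=1 => F=ab-a-b=6*23-6-23=138-29=109


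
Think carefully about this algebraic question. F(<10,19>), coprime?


gcd(10,19)=1 => F=ab-a-b=10*19-10-19=190-29=161


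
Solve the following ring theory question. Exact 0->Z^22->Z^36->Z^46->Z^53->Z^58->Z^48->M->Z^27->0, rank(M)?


Alt sum=0:
(-1)^0*22 + (-1)^1*36 + (-1)^2*46 + (-1)^3*53 + (-1)^4*58 + (-1)^5*48 + (-1)^6*? + (-1)^7*27=0
rank(M)=38


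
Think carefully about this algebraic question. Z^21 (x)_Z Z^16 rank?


rank(M(x)N) = rank(M)*rank(N)
21*16 = 336


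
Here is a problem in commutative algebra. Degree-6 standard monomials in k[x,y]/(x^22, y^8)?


k[x,y], I = (x^22, y^8), d = 6
Need i < 22 and d-i < 8.
Range: 0 <= i <= 6.
H(6) = 7


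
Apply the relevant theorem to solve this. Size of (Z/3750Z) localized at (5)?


5-primary part: 3750=5^4*6
Size=5^4=625


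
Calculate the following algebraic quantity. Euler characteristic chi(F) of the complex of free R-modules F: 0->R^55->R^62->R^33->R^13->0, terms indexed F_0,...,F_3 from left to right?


chi = sum (-1)^i * rank:
(-1)^0*55=55
(-1)^1*62=-62
(-1)^2*33=33
(-1)^3*13=-13
chi=13


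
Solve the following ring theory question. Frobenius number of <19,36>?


gcd(19,36)=1 => F=ab-a-b=19*36-19-36=684-55=629


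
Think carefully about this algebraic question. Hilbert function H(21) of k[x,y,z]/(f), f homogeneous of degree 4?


C(23,2)-C(19,2)=253-171=82


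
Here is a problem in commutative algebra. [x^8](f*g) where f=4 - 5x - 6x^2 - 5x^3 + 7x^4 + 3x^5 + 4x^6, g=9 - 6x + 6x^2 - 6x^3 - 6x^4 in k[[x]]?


[x^8] = sum a_i*b_j, i+j=8
  7*-6=-42
  3*-6=-18
  4*6=24
Sum=-36


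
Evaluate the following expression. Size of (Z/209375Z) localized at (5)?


5-primary part: 209375=5^5*67
Size=5^5=3125


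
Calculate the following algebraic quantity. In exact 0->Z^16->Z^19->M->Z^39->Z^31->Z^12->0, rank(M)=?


Alt sum=0:
(-1)^0*16 + (-1)^1*19 + (-1)^2*? + (-1)^3*39 + (-1)^4*31 + (-1)^5*12=0
rank(M)=23


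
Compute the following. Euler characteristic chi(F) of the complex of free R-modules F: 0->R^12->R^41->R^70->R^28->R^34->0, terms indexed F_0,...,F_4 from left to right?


chi = sum (-1)^i * rank:
(-1)^0*12=12
(-1)^1*41=-41
(-1)^2*70=70
(-1)^3*28=-28
(-1)^4*34=34
chi=47


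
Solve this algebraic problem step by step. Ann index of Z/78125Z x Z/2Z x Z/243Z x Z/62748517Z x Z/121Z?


Exponent = lcm of the cyclic orders; pairwise coprime => product.
5^7*2^1*3^5*13^7*11^2=78125*2*243*62748517*121=288280413336093750


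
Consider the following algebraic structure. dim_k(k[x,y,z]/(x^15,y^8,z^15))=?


Basis: x^iy^jz^k, i<15,j<8,k<15
15*8*15=1800


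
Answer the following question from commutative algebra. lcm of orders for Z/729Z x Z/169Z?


Exponent = lcm of the cyclic orders; pairwise coprime => product.
3^6*13^2=729*169=123201


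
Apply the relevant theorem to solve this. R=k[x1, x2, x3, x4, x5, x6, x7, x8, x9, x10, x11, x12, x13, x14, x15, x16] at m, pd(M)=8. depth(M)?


pd+depth=depth(R)=16
depth=16-8=8


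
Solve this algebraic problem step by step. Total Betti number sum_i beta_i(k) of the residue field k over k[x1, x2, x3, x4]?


Koszul resolution: beta_i(k)=C(n,i), n=4
sum_i C(4,i) = 2^4 = 16


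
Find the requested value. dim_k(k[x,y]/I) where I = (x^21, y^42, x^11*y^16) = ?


k[x,y]/I, I = (x^21, y^42, x^11*y^16)
Rect: 21x42=882. Corner: (21-11)x(42-16)=260.
dim = 882-260 = 622


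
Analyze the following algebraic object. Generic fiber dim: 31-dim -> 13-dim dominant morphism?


dim(fiber)=dim(X)-dim(Y)=31-13=18


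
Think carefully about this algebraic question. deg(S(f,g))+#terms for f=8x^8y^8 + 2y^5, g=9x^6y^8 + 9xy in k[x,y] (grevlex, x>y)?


LT(f)=8x^8y^8, LT(g)=9x^6y^8
lcm(LM)=x^8y^8
S(f,g) (scaled by 72 to clear denominators) = 9*f - 8x^2*g = 18y^5 - 72x^3y
2 terms, deg 5.
5+2=7


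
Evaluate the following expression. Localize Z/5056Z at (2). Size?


2-primary part: 5056=2^6*79
Size=2^6=64


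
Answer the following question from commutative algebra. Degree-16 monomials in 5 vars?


C(d+n-1,n-1)=C(20,4)=4845


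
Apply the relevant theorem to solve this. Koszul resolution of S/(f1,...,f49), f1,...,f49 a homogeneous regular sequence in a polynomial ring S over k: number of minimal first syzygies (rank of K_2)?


Regular sequence => Koszul complex is the minimal free resolution.
Syz_1 minimally generated by Koszul relations f_i*e_j - f_j*e_i (i<j): mu(Syz_1) = beta_2 = C(m,2) = m(m-1)/2
m=49
49*48/2 = 1176


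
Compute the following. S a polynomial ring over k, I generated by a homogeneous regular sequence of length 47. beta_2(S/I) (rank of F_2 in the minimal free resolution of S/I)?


Regular sequence => Koszul complex is the minimal free resolution.
Syz_1 minimally generated by Koszul relations f_i*e_j - f_j*e_i (i<j): mu(Syz_1) = beta_2 = C(m,2) = m(m-1)/2
m=47
47*46/2 = 1081


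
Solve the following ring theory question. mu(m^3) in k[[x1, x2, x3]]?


C(n+d-1,d)=C(5,3)=10


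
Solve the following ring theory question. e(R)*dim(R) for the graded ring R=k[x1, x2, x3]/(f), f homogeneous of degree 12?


e(R)=deg(f)=12, dim(R)=3-1=2
e*dim=12*2=24


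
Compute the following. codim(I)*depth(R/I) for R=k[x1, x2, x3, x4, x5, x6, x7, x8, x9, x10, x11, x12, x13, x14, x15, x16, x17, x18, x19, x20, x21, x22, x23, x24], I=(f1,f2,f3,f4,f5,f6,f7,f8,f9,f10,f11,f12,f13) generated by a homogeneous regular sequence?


codim=13, depth=dim(R/I)=24-13=11
Product=13*11=143


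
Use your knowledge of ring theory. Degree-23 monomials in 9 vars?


C(d+n-1,n-1)=C(31,8)=7888725


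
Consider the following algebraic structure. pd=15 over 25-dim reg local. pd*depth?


pd+depth=25
depth=25-15=10
pd*depth=15*10=150


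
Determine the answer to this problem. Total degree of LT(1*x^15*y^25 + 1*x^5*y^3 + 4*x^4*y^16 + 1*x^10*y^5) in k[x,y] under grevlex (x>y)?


LT: 1*x^15*y^25
deg_x=15, deg_y=25
Total=15+25=40


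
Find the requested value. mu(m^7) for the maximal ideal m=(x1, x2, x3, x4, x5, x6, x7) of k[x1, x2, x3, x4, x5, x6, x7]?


Graded Nakayama: mu(m^d) = dim_k (m^d/m^(d+1)) = #degree-7 monomials in 7 vars
C(n+d-1,d)=C(13,7)=1716


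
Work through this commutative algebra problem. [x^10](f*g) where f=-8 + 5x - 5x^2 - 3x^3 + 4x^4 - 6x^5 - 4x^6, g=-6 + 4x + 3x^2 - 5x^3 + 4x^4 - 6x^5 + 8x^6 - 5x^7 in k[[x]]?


[x^10] = sum a_i*b_j, i+j=10
  -3*-5=15
  4*8=32
  -6*-6=36
  -4*4=-16
Sum=67


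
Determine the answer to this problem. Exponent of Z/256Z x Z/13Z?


Exponent = lcm of the cyclic orders; pairwise coprime => product.
2^8*13^1=256*13=3328


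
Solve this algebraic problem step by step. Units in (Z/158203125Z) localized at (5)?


Local ring = Z/1953125Z.
phi(1953125) = 5^8*(5-1) = 1562500


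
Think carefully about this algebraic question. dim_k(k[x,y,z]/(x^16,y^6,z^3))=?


Basis: x^iy^jz^k, i<16,j<6,k<3
16*6*3=288


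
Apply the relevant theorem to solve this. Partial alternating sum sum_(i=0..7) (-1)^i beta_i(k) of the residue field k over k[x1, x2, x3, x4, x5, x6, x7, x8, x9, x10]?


Koszul resolution: beta_i(k)=C(n,i), n=10
sum_(i=0..p) (-1)^i C(n,i) = (-1)^p C(n-1,p)
(-1)^7*C(9,7) = (-1)^7*36 = -36


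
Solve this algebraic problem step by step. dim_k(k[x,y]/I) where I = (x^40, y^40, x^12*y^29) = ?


k[x,y]/I, I = (x^40, y^40, x^12*y^29)
Rect: 40x40=1600. Corner: (40-12)x(40-29)=308.
dim = 1600-308 = 1292


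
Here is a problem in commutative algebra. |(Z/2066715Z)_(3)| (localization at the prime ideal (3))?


3-primary part: 2066715=3^10*35
Size=3^10=59049


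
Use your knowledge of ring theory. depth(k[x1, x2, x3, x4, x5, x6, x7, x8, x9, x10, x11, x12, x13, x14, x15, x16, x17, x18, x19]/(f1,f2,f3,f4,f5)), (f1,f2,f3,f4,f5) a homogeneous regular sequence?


depth(R)=19
depth(R/I)=19-5=14


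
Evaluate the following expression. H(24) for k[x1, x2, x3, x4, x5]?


C(d+n-1,n-1)=C(28,4)=20475


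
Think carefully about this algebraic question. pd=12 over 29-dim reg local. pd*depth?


pd+depth=29
depth=29-12=17
pd*depth=12*17=204


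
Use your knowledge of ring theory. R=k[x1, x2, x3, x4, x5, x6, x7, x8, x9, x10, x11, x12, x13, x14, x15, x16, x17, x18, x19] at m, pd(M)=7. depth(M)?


pd+depth=depth(R)=19
depth=19-7=12


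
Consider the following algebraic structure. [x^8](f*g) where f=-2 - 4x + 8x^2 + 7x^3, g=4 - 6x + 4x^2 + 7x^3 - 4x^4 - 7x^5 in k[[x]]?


[x^8] = sum a_i*b_j, i+j=8
  7*-7=-49
Sum=-49


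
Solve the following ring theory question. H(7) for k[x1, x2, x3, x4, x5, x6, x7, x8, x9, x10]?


C(d+n-1,n-1)=C(16,9)=11440


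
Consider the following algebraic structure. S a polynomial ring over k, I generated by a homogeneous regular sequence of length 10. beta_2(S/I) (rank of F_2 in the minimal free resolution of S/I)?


Regular sequence => Koszul complex is the minimal free resolution.
Syz_1 minimally generated by Koszul relations f_i*e_j - f_j*e_i (i<j): mu(Syz_1) = beta_2 = C(m,2) = m(m-1)/2
m=10
10*9/2 = 45


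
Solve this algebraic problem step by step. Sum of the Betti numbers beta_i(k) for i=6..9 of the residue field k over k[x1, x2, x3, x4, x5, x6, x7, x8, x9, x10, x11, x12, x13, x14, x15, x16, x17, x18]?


Koszul resolution: beta_i(k)=C(n,i), n=18
C(18,6)=18564, C(18,7)=31824, C(18,8)=43758, C(18,9)=48620
Sum=142766


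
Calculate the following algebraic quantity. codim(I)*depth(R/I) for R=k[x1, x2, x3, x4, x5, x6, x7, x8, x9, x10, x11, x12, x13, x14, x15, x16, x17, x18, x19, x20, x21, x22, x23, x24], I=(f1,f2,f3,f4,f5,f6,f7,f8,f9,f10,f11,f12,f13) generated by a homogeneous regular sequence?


codim=13, depth=dim(R/I)=24-13=11
Product=13*11=143


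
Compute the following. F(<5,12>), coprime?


gcd(5,12)=1 => F=ab-a-b=5*12-5-12=60-17=43


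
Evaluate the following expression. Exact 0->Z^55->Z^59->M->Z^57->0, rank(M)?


Alt sum=0:
(-1)^0*55 + (-1)^1*59 + (-1)^2*? + (-1)^3*57=0
rank(M)=61


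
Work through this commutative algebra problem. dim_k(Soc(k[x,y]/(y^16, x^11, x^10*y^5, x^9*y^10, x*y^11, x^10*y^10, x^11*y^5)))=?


Socle = ann(m) = span of standard monomials u with x*u, y*u in I (staircase corners).
Redundant generators: x^11*y^5, x^10*y^10
Minimal generators: x^11, x^10*y^5, x^9*y^10, x*y^11, y^16
Corners: y^15, x^8y^10, x^9y^9, x^10y^4
Socle dim=4


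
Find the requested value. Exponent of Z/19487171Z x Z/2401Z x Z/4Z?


Exponent = lcm of the cyclic orders; pairwise coprime => product.
11^7*7^4*2^2=19487171*2401*4=187154790284


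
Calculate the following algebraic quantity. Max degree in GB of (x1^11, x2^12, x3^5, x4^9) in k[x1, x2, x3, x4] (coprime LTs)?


Pure powers, coprime LTs => already GB.
Degrees: 11, 12, 5, 9
Max=12


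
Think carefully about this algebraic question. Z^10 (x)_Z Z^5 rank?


rank(M(x)N) = rank(M)*rank(N)
10*5 = 50


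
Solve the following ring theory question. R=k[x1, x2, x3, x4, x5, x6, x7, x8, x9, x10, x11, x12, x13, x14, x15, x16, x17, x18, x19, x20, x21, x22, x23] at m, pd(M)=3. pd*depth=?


pd+depth=23
depth=23-3=20
pd*depth=3*20=60


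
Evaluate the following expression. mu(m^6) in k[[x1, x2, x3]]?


C(n+d-1,d)=C(8,6)=28


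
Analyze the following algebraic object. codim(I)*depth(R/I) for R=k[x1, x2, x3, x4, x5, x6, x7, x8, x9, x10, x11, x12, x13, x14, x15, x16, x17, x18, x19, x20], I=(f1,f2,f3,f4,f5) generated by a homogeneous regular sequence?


codim=5, depth=dim(R/I)=20-5=15
Product=5*15=75


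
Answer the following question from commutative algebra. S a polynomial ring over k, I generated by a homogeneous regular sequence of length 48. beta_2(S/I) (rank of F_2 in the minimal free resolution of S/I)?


Regular sequence => Koszul complex is the minimal free resolution.
Syz_1 minimally generated by Koszul relations f_i*e_j - f_j*e_i (i<j): mu(Syz_1) = beta_2 = C(m,2) = m(m-1)/2
m=48
48*47/2 = 1128


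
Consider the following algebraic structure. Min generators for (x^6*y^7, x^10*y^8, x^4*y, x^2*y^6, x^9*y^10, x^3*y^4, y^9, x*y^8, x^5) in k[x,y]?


Remove redundant (divisible by others).
x^6*y^7 redundant.
x^9*y^10 redundant.
x^10*y^8 redundant.
Min: x^5, x^4*y, x^3*y^4, x^2*y^6, x*y^8, y^9
Count=6


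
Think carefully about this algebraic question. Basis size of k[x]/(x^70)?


Basis: 1,x,...,x^69
dim=70


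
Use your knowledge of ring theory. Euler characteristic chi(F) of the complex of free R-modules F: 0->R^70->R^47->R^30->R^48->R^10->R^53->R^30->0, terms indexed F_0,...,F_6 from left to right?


chi = sum (-1)^i * rank:
(-1)^0*70=70
(-1)^1*47=-47
(-1)^2*30=30
(-1)^3*48=-48
(-1)^4*10=10
(-1)^5*53=-53
(-1)^6*30=30
chi=-8


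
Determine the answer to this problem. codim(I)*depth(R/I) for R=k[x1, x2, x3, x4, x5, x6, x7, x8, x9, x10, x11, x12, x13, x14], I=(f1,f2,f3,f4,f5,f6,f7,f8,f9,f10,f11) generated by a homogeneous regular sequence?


codim=11, depth=dim(R/I)=14-11=3
Product=11*3=33


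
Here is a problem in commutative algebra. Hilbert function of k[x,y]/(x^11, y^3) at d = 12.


k[x,y], I = (x^11, y^3), d = 12
Need i < 11 and d-i < 3.
Range: 10 <= i <= 10.
H(12) = 1


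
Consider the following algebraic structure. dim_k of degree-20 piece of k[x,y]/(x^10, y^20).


k[x,y], I = (x^10, y^20), d = 20
Need i < 10 and d-i < 20.
Range: 1 <= i <= 9.
H(20) = 9


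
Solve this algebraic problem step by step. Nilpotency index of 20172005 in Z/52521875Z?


20172005^k mod 52521875:
k=1: 20172005
k=2: 25601275
k=3: 43175125
k=4: 24010000
k=5: 0
First zero at k = 5


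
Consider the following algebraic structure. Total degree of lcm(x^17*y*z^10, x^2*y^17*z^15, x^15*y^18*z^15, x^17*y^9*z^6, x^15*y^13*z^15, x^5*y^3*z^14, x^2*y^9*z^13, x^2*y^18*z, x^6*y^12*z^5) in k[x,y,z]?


lcm = componentwise max:
x: max(17,2,15,17,15,5,2,2,6)=17
y: max(1,17,18,9,13,3,9,18,12)=18
z: max(10,15,15,6,15,14,13,1,5)=15
Total=17+18+15=50


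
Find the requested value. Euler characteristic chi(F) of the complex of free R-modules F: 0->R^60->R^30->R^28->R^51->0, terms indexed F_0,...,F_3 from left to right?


chi = sum (-1)^i * rank:
(-1)^0*60=60
(-1)^1*30=-30
(-1)^2*28=28
(-1)^3*51=-51
chi=7


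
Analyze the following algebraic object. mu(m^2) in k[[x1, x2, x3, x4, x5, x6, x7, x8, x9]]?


C(n+d-1,d)=C(10,2)=45


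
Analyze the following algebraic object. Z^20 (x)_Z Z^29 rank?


rank(M(x)N) = rank(M)*rank(N)
20*29 = 580


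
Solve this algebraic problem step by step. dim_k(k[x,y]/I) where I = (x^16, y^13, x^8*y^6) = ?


k[x,y]/I, I = (x^16, y^13, x^8*y^6)
Rect: 16x13=208. Corner: (16-8)x(13-6)=56.
dim = 208-56 = 152


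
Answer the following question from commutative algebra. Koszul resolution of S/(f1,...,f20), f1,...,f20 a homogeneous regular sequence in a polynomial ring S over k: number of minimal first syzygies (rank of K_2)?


Regular sequence => Koszul complex is the minimal free resolution.
Syz_1 minimally generated by Koszul relations f_i*e_j - f_j*e_i (i<j): mu(Syz_1) = beta_2 = C(m,2) = m(m-1)/2
m=20
20*19/2 = 190


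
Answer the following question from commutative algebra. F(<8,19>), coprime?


gcd(8,19)=1 => F=ab-a-b=8*19-8-19=152-27=125


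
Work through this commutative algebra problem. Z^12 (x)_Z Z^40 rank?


rank(M(x)N) = rank(M)*rank(N)
12*40 = 480


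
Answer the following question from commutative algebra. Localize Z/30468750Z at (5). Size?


5-primary part: 30468750=5^8*78
Size=5^8=390625


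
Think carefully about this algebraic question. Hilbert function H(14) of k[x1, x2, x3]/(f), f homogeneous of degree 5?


C(16,2)-C(11,2)=120-55=65


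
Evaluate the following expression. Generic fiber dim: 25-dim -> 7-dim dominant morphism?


dim(fiber)=dim(X)-dim(Y)=25-7=18


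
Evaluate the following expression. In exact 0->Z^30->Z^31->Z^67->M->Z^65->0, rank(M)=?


Alt sum=0:
(-1)^0*30 + (-1)^1*31 + (-1)^2*67 + (-1)^3*? + (-1)^4*65=0
rank(M)=131


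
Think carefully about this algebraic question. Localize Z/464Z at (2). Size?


2-primary part: 464=2^4*29
Size=2^4=16


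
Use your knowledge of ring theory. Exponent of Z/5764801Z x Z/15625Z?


Exponent = lcm of the cyclic orders; pairwise coprime => product.
7^8*5^6=5764801*15625=90075015625


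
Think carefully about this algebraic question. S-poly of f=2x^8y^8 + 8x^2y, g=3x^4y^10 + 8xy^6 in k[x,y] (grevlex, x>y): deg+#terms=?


LT(f)=2x^8y^8, LT(g)=3x^4y^10
lcm(LM)=x^8y^10
S(f,g) (scaled by 6 to clear denominators) = 3y^2*f - 2x^4*g = -16x^5y^6 + 24x^2y^3
2 terms, deg 11.
11+2=13


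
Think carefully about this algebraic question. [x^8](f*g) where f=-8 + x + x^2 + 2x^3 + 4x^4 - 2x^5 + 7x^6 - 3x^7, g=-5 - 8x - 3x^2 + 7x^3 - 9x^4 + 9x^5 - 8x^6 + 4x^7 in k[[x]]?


[x^8] = sum a_i*b_j, i+j=8
  1*4=4
  1*-8=-8
  2*9=18
  4*-9=-36
  -2*7=-14
  7*-3=-21
  -3*-8=24
Sum=-33


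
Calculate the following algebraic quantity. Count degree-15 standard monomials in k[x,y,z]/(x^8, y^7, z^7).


Need i<8, j<7, k<7 with i+j+k=15.
For each i, j ranges over max(0,15-i-6)..min(6,15-i):
  i=0: j in [9,6] -> 0
  i=1: j in [8,6] -> 0
  i=2: j in [7,6] -> 0
  i=3: j in [6,6] -> 1
  i=4: j in [5,6] -> 2
  i=5: j in [4,6] -> 3
  i=6: j in [3,6] -> 4
  i=7: j in [2,6] -> 5
H(15) = 0+0+0+1+2+3+4+5 = 15


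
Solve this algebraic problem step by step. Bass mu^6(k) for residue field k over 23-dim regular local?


C(n,i)=C(23,6)=100947


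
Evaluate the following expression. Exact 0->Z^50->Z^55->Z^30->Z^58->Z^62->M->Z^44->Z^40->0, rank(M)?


Alt sum=0:
(-1)^0*50 + (-1)^1*55 + (-1)^2*30 + (-1)^3*58 + (-1)^4*62 + (-1)^5*? + (-1)^6*44 + (-1)^7*40=0
rank(M)=33


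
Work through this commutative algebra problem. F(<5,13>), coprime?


gcd(5,13)=1 => F=ab-a-b=5*13-5-13=65-18=47


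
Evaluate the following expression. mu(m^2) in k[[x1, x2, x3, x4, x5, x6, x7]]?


C(n+d-1,d)=C(8,2)=28


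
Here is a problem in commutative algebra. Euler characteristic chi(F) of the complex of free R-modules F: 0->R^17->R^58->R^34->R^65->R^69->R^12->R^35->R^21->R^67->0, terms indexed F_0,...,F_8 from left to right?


chi = sum (-1)^i * rank:
(-1)^0*17=17
(-1)^1*58=-58
(-1)^2*34=34
(-1)^3*65=-65
(-1)^4*69=69
(-1)^5*12=-12
(-1)^6*35=35
(-1)^7*21=-21
(-1)^8*67=67
chi=66


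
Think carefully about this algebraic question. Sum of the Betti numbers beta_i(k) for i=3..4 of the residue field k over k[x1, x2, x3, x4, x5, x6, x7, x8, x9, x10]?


Koszul resolution: beta_i(k)=C(n,i), n=10
C(10,3)=120, C(10,4)=210
Sum=330


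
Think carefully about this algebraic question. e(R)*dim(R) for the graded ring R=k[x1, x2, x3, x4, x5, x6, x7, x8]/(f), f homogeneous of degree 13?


e(R)=deg(f)=13, dim(R)=8-1=7
e*dim=13*7=91


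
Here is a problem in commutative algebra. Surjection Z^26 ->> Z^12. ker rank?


rank(ker) = 26-12 = 14


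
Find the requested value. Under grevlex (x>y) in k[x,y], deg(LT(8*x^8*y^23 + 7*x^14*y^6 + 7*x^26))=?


LT: 8*x^8*y^23
deg_x=8, deg_y=23
Total=8+23=31


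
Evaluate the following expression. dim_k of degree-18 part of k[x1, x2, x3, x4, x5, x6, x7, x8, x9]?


C(d+n-1,n-1)=C(26,8)=1562275


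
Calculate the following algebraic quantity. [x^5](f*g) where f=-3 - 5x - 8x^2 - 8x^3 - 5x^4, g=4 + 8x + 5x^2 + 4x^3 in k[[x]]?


[x^5] = sum a_i*b_j, i+j=5
  -8*4=-32
  -8*5=-40
  -5*8=-40
Sum=-112


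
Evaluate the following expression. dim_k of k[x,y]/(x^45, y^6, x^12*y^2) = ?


k[x,y]/I, I = (x^45, y^6, x^12*y^2)
Rect: 45x6=270. Corner: (45-12)x(6-2)=132.
dim = 270-132 = 138


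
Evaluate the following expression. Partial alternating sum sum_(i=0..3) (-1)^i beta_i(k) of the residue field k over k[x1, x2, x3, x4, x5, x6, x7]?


Koszul resolution: beta_i(k)=C(n,i), n=7
sum_(i=0..p) (-1)^i C(n,i) = (-1)^p C(n-1,p)
(-1)^3*C(6,3) = (-1)^3*20 = -20


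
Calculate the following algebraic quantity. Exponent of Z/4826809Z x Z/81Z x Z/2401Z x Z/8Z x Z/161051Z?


Exponent = lcm of the cyclic orders; pairwise coprime => product.
13^6*3^4*7^4*2^3*11^5=4826809*81*2401*8*161051=1209457760611732632


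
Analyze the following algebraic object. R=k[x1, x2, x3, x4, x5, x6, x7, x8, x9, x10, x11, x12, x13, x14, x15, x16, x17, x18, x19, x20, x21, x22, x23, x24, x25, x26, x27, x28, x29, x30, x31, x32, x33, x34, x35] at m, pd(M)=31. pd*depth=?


pd+depth=35
depth=35-31=4
pd*depth=31*4=124


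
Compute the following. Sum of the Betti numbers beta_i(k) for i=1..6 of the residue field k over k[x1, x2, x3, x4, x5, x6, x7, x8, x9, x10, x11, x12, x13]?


Koszul resolution: beta_i(k)=C(n,i), n=13
C(13,1)=13, C(13,2)=78, C(13,3)=286, C(13,4)=715, C(13,5)=1287, C(13,6)=1716
Sum=4095


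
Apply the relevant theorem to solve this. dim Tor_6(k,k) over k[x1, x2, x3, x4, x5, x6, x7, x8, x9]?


Koszul: C(n,i)=C(9,6)=84


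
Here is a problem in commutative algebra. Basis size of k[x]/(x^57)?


Basis: 1,x,...,x^56
dim=57


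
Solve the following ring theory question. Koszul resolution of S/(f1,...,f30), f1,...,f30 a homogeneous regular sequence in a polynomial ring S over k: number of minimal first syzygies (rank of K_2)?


Regular sequence => Koszul complex is the minimal free resolution.
Syz_1 minimally generated by Koszul relations f_i*e_j - f_j*e_i (i<j): mu(Syz_1) = beta_2 = C(m,2) = m(m-1)/2
m=30
30*29/2 = 435


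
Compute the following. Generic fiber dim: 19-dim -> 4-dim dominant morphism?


dim(fiber)=dim(X)-dim(Y)=19-4=15


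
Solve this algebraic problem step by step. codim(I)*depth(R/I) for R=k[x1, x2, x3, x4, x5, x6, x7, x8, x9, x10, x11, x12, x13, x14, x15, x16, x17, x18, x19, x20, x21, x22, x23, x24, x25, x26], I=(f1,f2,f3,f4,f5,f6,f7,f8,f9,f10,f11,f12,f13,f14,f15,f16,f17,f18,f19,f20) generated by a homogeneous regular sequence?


codim=20, depth=dim(R/I)=26-20=6
Product=20*6=120


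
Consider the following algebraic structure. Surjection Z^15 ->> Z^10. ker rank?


rank(ker) = 15-10 = 5


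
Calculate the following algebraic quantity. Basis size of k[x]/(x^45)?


Basis: 1,x,...,x^44
dim=45


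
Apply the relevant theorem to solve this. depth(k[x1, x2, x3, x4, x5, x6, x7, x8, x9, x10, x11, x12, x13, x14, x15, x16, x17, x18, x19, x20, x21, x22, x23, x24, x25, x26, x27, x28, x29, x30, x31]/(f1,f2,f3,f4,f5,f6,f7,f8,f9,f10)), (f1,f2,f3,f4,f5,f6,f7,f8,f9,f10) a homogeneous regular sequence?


depth(R)=31
depth(R/I)=31-10=21


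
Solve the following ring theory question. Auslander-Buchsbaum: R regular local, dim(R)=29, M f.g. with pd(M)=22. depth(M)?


pd+depth=depth(R)=29
depth=29-22=7


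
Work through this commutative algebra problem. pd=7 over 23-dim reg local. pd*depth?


pd+depth=23
depth=23-7=16
pd*depth=7*16=112


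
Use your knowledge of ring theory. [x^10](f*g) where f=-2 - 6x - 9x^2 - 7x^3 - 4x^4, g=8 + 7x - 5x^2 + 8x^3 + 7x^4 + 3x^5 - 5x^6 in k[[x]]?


[x^10] = sum a_i*b_j, i+j=10
  -4*-5=20
Sum=20


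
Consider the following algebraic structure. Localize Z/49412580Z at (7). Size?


7-primary part: 49412580=7^7*60
Size=7^7=823543


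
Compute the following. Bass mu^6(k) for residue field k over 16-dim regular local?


C(n,i)=C(16,6)=8008


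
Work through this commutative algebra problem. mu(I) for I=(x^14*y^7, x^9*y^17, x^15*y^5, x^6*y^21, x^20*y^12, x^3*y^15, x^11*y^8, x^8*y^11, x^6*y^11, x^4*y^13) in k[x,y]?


Remove redundant (divisible by others).
x^6*y^21 redundant.
x^9*y^17 redundant.
x^20*y^12 redundant.
x^8*y^11 redundant.
Min: x^15*y^5, x^14*y^7, x^11*y^8, x^6*y^11, x^4*y^13, x^3*y^15
Count=6


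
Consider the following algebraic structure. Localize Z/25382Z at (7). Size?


7-primary part: 25382=7^3*74
Size=7^3=343


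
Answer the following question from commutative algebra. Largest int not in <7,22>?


gcd(7,22)=1 => F=ab-a-b=7*22-7-22=154-29=125


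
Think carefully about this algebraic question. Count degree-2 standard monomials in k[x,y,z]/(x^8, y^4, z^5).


Need i<8, j<4, k<5 with i+j+k=2.
For each i, j ranges over max(0,2-i-4)..min(3,2-i):
  i=0: j in [0,2] -> 3
  i=1: j in [0,1] -> 2
  i=2: j in [0,0] -> 1
H(2) = 3+2+1 = 6


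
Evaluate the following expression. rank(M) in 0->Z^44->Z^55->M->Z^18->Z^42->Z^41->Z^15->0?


Alt sum=0:
(-1)^0*44 + (-1)^1*55 + (-1)^2*? + (-1)^3*18 + (-1)^4*42 + (-1)^5*41 + (-1)^6*15=0
rank(M)=13


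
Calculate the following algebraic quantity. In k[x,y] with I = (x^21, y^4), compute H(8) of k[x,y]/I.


k[x,y], I = (x^21, y^4), d = 8
Need i < 21 and d-i < 4.
Range: 5 <= i <= 8.
H(8) = 4


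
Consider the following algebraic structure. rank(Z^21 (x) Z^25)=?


rank(M(x)N) = rank(M)*rank(N)
21*25 = 525


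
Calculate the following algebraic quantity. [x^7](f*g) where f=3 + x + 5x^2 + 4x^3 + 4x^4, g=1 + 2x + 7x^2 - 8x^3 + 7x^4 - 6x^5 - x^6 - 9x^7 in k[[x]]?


[x^7] = sum a_i*b_j, i+j=7
  3*-9=-27
  1*-1=-1
  5*-6=-30
  4*7=28
  4*-8=-32
Sum=-62


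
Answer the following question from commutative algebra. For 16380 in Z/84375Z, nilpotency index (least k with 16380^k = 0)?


16380^k mod 84375:
k=1: 16380
k=2: 76275
k=3: 43875
k=4: 50625
k=5: 0
First zero at k = 5


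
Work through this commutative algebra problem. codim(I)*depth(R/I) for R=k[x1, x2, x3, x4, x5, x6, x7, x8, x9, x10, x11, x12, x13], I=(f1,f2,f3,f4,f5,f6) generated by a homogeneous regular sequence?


codim=6, depth=dim(R/I)=13-6=7
Product=6*7=42


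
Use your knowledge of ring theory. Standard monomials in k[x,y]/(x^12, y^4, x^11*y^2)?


k[x,y]/I, I = (x^12, y^4, x^11*y^2)
Rect: 12x4=48. Corner: (12-11)x(4-2)=2.
dim = 48-2 = 46


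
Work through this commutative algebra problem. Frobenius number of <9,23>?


gcd(9,23)=1 => F=ab-a-b=9*23-9-23=207-32=175


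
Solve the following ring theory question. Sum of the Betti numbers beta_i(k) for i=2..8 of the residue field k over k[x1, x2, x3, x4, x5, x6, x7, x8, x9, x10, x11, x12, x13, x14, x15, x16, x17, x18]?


Koszul resolution: beta_i(k)=C(n,i), n=18
C(18,2)=153, C(18,3)=816, C(18,4)=3060, C(18,5)=8568, C(18,6)=18564, C(18,7)=31824, C(18,8)=43758
Sum=106743


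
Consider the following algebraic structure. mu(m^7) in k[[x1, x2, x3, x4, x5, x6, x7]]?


C(n+d-1,d)=C(13,7)=1716


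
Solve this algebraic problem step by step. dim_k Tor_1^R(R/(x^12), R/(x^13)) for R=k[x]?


Tor_1(R/I,R/J)=(I cap J)/IJ=(x^13)/(x^25)
dim=25-13=min(12,13)=12


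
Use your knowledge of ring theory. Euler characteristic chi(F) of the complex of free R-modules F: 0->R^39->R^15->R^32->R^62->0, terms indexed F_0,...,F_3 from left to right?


chi = sum (-1)^i * rank:
(-1)^0*39=39
(-1)^1*15=-15
(-1)^2*32=32
(-1)^3*62=-62
chi=-6


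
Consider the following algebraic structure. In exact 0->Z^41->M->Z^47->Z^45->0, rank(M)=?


Alt sum=0:
(-1)^0*41 + (-1)^1*? + (-1)^2*47 + (-1)^3*45=0
rank(M)=43


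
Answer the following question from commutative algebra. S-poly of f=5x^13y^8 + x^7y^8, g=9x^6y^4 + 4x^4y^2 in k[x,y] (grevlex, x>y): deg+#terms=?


LT(f)=5x^13y^8, LT(g)=9x^6y^4
lcm(LM)=x^13y^8
S(f,g) (scaled by 45 to clear denominators) = 9*f - 5x^7y^4*g = -20x^11y^6 + 9x^7y^8
2 terms, deg 17.
17+2=19


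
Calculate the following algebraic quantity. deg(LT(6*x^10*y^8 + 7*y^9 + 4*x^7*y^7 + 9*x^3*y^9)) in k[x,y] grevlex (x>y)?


LT: 6*x^10*y^8
deg_x=10, deg_y=8
Total=10+8=18


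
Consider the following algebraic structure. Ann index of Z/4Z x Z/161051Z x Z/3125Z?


Exponent = lcm of the cyclic orders; pairwise coprime => product.
2^2*11^5*5^5=4*161051*3125=2013137500


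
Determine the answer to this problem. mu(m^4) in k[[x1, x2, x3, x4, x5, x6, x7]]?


C(n+d-1,d)=C(10,4)=210


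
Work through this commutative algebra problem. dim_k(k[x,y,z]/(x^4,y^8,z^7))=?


Basis: x^iy^jz^k, i<4,j<8,k<7
4*8*7=224


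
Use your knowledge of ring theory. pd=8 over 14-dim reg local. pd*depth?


pd+depth=14
depth=14-8=6
pd*depth=8*6=48


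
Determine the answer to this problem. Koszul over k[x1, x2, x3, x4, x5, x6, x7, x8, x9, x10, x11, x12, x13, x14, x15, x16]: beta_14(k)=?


C(n,i)=C(16,14)=120


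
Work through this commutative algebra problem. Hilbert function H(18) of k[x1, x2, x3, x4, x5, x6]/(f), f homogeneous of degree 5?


C(23,5)-C(18,5)=33649-8568=25081


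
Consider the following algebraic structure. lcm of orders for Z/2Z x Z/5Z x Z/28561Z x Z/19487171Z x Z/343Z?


Exponent = lcm of the cyclic orders; pairwise coprime => product.
2^1*5^1*13^4*11^7*7^3=2*5*28561*19487171*343=1909045701893330


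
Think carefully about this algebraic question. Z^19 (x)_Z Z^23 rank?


rank(M(x)N) = rank(M)*rank(N)
19*23 = 437


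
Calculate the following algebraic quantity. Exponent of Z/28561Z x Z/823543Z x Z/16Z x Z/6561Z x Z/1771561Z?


Exponent = lcm of the cyclic orders; pairwise coprime => product.
13^4*7^7*2^4*3^8*11^6=28561*823543*16*6561*1771561=4374272362057200530928


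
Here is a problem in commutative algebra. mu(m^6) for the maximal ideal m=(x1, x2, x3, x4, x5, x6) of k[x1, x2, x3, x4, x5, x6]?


Graded Nakayama: mu(m^d) = dim_k (m^d/m^(d+1)) = #degree-6 monomials in 6 vars
C(n+d-1,d)=C(11,6)=462


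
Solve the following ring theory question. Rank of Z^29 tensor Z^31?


rank(M(x)N) = rank(M)*rank(N)
29*31 = 899


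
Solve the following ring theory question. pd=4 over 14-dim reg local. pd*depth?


pd+depth=14
depth=14-4=10
pd*depth=4*10=40


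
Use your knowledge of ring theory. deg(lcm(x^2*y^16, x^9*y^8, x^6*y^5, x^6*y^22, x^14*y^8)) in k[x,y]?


lcm = componentwise max:
x: max(2,9,6,6,14)=14
y: max(16,8,5,22,8)=22
Total=14+22=36


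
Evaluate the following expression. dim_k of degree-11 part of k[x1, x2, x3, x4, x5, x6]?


C(d+n-1,n-1)=C(16,5)=4368


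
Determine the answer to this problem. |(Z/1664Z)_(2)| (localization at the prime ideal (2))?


2-primary part: 1664=2^7*13
Size=2^7=128


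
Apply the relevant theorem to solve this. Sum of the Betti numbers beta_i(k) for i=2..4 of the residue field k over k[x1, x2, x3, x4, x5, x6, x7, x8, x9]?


Koszul resolution: beta_i(k)=C(n,i), n=9
C(9,2)=36, C(9,3)=84, C(9,4)=126
Sum=246


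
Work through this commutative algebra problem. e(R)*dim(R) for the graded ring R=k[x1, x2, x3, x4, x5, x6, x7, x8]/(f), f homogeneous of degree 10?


e(R)=deg(f)=10, dim(R)=8-1=7
e*dim=10*7=70


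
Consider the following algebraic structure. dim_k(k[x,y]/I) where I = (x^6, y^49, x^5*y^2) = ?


k[x,y]/I, I = (x^6, y^49, x^5*y^2)
Rect: 6x49=294. Corner: (6-5)x(49-2)=47.
dim = 294-47 = 247


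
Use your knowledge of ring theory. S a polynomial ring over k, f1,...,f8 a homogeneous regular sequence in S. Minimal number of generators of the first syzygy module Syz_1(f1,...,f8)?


Regular sequence => Koszul complex is the minimal free resolution.
Syz_1 minimally generated by Koszul relations f_i*e_j - f_j*e_i (i<j): mu(Syz_1) = beta_2 = C(m,2) = m(m-1)/2
m=8
8*7/2 = 28


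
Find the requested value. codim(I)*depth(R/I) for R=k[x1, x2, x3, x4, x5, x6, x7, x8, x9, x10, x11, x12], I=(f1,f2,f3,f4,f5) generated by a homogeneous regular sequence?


codim=5, depth=dim(R/I)=12-5=7
Product=5*7=35


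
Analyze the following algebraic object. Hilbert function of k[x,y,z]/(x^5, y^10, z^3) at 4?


Need i<5, j<10, k<3 with i+j+k=4.
For each i, j ranges over max(0,4-i-2)..min(9,4-i):
  i=0: j in [2,4] -> 3
  i=1: j in [1,3] -> 3
  i=2: j in [0,2] -> 3
  i=3: j in [0,1] -> 2
  i=4: j in [0,0] -> 1
H(4) = 3+3+3+2+1 = 12


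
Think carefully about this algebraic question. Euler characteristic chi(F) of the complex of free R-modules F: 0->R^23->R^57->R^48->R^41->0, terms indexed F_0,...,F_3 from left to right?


chi = sum (-1)^i * rank:
(-1)^0*23=23
(-1)^1*57=-57
(-1)^2*48=48
(-1)^3*41=-41
chi=-27


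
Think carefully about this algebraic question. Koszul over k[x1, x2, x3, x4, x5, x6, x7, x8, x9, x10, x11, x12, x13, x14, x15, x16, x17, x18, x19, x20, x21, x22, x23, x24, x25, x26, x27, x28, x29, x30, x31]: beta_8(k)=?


C(n,i)=C(31,8)=7888725


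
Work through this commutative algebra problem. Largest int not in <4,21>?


gcd(4,21)=1 => F=ab-a-b=4*21-4-21=84-25=59


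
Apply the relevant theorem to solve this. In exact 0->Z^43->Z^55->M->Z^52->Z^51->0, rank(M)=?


Alt sum=0:
(-1)^0*43 + (-1)^1*55 + (-1)^2*? + (-1)^3*52 + (-1)^4*51=0
rank(M)=13


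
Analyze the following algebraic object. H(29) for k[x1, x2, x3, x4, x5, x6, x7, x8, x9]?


C(d+n-1,n-1)=C(37,8)=38608020


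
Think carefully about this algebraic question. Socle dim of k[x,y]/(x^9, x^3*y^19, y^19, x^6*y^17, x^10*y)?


Socle = ann(m) = span of standard monomials u with x*u, y*u in I (staircase corners).
Redundant generators: x^3*y^19, x^10*y
Minimal generators: x^9, x^6*y^17, y^19
Corners: x^5y^18, x^8y^16
Socle dim=2


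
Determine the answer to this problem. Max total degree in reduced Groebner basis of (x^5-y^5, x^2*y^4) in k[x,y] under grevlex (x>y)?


LT(f1)=x^5, LT(f2)=x^2y^4, lcm=x^5y^4
S(f1,f2) = y^4*f1 - x^3*f2 = -y^9
Reduced GB = {f1, f2, y^9}; degrees 5, 6, 9
Max = 9


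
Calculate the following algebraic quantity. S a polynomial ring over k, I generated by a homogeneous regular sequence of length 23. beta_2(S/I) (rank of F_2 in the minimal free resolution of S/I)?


Regular sequence => Koszul complex is the minimal free resolution.
Syz_1 minimally generated by Koszul relations f_i*e_j - f_j*e_i (i<j): mu(Syz_1) = beta_2 = C(m,2) = m(m-1)/2
m=23
23*22/2 = 253


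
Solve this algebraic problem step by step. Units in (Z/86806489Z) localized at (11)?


Local ring = Z/1771561Z.
phi(1771561) = 11^5*(11-1) = 1610510


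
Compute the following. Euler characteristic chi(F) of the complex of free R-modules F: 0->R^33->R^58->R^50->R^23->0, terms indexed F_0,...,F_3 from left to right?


chi = sum (-1)^i * rank:
(-1)^0*33=33
(-1)^1*58=-58
(-1)^2*50=50
(-1)^3*23=-23
chi=2


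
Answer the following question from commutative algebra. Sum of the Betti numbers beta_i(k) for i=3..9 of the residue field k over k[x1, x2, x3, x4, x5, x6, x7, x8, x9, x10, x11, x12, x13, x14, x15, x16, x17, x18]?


Koszul resolution: beta_i(k)=C(n,i), n=18
C(18,3)=816, C(18,4)=3060, C(18,5)=8568, C(18,6)=18564, C(18,7)=31824, C(18,8)=43758, C(18,9)=48620
Sum=155210


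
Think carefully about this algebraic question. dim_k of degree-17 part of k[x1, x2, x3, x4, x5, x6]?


C(d+n-1,n-1)=C(22,5)=26334
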